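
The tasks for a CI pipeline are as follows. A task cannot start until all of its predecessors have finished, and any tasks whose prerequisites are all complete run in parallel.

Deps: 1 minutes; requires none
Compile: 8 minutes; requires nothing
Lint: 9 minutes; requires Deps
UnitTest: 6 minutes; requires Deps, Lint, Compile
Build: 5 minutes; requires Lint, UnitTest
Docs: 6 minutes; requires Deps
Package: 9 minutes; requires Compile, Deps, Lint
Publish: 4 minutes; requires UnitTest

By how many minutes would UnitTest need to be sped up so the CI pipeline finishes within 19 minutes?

2

Current finish: 21 minutes; target: 19.
UnitTest is on every critical path, so each minute cut from UnitTest cuts the finish by one (this holds down to a finish of 19).
Need 21 − 19 = 2 minutes off UnitTest → UnitTest becomes 4 minutes, finish becomes 19.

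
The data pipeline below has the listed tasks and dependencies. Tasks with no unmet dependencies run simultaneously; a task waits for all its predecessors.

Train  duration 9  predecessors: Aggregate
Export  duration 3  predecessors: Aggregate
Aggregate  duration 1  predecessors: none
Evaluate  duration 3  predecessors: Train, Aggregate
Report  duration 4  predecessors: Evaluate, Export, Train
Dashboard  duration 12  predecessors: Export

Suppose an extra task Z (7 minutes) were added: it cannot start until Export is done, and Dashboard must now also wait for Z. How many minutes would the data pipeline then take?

23

Originally the data pipeline takes 17 minutes.
With Z inserted, Dashboard now waits for max(Export, Z).
New critical path: Aggregate→Export→Z→Dashboard = 1+3+7+12 = 23 ⇒ 23 minutes.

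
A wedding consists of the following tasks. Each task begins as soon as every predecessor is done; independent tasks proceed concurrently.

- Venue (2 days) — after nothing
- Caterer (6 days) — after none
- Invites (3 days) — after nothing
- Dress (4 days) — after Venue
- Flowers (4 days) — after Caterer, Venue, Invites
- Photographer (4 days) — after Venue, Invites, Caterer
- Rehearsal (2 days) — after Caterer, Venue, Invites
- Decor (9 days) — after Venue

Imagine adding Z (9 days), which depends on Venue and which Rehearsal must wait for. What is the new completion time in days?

13

Originally the job takes 11 days.
With Z inserted, Rehearsal now waits for max(Caterer, Venue, Invites, Z).
New critical path: Venue→Z→Rehearsal = 2+9+2 = 13 ⇒ 13 days.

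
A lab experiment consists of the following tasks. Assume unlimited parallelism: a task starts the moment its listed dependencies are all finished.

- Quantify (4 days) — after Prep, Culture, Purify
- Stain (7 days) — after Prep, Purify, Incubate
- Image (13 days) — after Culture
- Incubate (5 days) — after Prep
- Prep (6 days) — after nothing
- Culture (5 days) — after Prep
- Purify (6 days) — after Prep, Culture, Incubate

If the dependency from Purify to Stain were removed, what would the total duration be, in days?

24

Before: longest chain Prep→Culture→Purify→Stain = 6+5+6+7 = 24, finish 24.
Without Purify→Stain, Stain's earliest start moves from 17 to 11.
New critical path: Prep→Culture→Image = 6+5+13 = 24 ⇒ 24 days.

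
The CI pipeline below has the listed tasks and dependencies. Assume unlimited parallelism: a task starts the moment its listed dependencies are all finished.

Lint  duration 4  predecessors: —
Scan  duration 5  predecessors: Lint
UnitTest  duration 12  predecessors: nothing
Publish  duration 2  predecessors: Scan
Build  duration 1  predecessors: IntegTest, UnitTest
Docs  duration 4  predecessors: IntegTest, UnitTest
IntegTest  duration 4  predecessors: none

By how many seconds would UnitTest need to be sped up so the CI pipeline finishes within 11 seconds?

5

Current finish: 16 seconds; target: 11.
UnitTest is on every critical path, so each second cut from UnitTest cuts the finish by one (this holds down to a finish of 11).
Need 16 − 11 = 5 seconds off UnitTest → UnitTest becomes 7 seconds, finish becomes 11.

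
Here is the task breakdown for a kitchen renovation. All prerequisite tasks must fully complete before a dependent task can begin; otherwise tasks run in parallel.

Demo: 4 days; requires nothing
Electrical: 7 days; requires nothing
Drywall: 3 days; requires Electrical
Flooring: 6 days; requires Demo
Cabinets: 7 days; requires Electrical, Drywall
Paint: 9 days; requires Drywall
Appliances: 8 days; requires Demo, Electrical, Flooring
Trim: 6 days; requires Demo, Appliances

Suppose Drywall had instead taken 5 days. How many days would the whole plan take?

24

The binding path is Demo→Flooring→Appliances→Trim = 4+6+8+6 = 24; finish at 24 days.
Drywall is off the critical path — its longest chain is 19 days, giving 5 of slack.
That remains the longest chain; total 24 days.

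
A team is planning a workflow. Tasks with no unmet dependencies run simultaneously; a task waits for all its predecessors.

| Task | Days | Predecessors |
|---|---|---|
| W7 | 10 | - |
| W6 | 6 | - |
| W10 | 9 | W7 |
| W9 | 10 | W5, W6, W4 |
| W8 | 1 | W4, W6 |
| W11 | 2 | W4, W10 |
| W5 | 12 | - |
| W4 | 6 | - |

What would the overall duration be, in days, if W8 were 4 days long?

Critical path before the change: W5→W9 = 12+10 = 22 giving 22 days.
W8 is off the critical path — its longest chain is 7 days, giving 15 of slack.
No other chain overtakes it, so the finish is 22 days.

22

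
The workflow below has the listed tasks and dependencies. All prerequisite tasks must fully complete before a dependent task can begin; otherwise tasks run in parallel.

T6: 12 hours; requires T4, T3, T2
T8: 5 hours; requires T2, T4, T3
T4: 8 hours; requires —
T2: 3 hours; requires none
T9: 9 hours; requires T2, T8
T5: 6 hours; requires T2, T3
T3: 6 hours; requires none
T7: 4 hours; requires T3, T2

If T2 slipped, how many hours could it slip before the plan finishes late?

T4→T8→T9 = 8+5+9 = 22 sets the makespan at 22 hours.
The longest chain containing T2 totals 17 hours.
Slack of T2 = 5 − 0 = 5 hours.

5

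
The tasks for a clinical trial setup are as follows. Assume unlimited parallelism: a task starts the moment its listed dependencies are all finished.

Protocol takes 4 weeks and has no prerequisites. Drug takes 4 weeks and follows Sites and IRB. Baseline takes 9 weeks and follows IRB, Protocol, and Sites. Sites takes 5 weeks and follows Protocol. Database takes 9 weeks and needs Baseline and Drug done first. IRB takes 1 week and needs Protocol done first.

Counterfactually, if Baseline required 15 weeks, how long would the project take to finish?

33

As given, the longest chain is Protocol→Sites→Baseline→Database = 4+5+9+9 = 27, so the finish is 27 weeks.
Since Baseline is critical, the +6 change carries straight to that chain (now 33 weeks).
The critical path is still Protocol→Sites→Baseline→Database; finish is now 33 weeks.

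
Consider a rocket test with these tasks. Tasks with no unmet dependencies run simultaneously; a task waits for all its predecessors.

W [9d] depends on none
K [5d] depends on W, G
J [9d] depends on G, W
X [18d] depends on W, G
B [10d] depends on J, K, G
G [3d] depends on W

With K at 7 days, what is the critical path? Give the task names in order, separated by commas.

W, G, J, B

As given, the longest chain is W→G→J→B = 9+3+9+10 = 31, so the finish is 31 days.
K is off the critical path — its longest chain is 27 days, giving 4 of slack.
That remains the longest chain; total 31 days.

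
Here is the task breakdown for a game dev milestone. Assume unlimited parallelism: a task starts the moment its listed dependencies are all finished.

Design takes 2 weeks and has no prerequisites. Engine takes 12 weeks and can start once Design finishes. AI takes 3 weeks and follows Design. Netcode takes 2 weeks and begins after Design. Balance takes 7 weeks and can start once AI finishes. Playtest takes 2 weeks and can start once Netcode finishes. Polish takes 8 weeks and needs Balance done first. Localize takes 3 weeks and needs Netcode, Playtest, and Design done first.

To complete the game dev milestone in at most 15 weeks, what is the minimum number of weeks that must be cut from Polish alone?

5

Current finish: 20 weeks; target: 15.
Polish is on every critical path, so each week cut from Polish cuts the finish by one (this holds down to a finish of 14).
Need 20 − 15 = 5 weeks off Polish → Polish becomes 3 weeks, finish becomes 15.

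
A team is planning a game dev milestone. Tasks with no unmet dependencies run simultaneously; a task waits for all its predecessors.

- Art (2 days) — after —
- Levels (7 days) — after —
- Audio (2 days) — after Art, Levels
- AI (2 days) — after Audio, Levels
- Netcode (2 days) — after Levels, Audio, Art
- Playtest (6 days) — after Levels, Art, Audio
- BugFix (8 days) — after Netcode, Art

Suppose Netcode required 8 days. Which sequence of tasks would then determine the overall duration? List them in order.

The binding path is Levels→Audio→Netcode→BugFix = 7+2+2+8 = 19; finish at 19 days.
Netcode lies on that path, so at 8 days the path becomes 25 days.
That remains the longest chain; total 25 days.

Levels, Audio, Netcode, BugFix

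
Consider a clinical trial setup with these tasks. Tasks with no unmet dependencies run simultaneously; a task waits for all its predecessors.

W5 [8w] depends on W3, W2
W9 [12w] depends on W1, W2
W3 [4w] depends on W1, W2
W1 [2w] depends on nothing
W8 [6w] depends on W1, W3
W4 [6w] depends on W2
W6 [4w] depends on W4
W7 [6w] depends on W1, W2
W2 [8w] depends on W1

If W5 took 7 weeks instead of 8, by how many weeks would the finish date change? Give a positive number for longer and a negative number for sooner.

Actual critical path: W1→W2→W3→W5 = 2+8+4+8 = 22 ⇒ 22 weeks.
W5 is on the critical path; changing it to 7 makes that path 21 weeks.
New critical path: W1→W2→W9 = 2+8+12 = 22 ⇒ 22 weeks.
Change in finish: 22 − 22 = +0 weeks.

0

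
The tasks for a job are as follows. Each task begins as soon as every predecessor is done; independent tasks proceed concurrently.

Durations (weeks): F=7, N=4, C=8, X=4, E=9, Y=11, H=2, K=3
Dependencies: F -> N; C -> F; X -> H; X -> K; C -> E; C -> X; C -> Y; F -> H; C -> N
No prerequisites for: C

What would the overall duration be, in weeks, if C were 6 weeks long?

17

Baseline: C→F→N = 8+7+4 = 19 → 19 weeks.
C lies on that path, so at 6 weeks the path becomes 17 weeks.
No other chain overtakes it, so the finish is 17 weeks.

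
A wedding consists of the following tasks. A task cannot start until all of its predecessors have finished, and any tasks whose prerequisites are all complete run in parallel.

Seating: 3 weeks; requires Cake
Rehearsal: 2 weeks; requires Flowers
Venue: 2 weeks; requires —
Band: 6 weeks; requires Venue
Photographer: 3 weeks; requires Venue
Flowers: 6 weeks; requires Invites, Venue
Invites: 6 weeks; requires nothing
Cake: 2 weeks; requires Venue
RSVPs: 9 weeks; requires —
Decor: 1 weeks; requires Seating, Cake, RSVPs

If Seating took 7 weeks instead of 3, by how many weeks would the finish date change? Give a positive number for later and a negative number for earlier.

Actual critical path: Invites→Flowers→Rehearsal = 6+6+2 = 14 ⇒ 14 weeks.
The longest path through Seating is only 8 weeks, so Seating has float 6.
That remains the longest chain; total 14 weeks.
Change in finish: 14 − 14 = +0 weeks.

0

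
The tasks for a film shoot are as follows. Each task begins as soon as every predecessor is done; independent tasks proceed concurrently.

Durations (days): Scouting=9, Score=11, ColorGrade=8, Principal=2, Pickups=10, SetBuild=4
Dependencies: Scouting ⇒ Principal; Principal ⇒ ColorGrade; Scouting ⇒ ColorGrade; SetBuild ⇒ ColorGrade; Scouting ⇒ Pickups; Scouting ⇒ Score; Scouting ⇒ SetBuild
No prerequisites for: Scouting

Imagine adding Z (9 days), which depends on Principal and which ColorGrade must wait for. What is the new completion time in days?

Originally the film shoot takes 21 days.
With Z inserted, ColorGrade now waits for max(Principal, Scouting, SetBuild, Z).
New critical path: Scouting→Principal→Z→ColorGrade = 9+2+9+8 = 28 ⇒ 28 days.

28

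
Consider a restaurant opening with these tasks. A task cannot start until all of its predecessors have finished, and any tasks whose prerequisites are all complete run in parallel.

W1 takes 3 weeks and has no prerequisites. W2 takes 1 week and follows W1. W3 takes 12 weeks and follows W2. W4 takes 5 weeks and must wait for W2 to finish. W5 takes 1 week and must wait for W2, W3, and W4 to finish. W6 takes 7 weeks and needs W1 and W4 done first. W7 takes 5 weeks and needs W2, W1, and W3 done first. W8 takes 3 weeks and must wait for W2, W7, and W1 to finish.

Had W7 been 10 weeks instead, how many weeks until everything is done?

29

Baseline: W1→W2→W3→W7→W8 = 3+1+12+5+3 = 24 → 24 weeks.
W7 is on the critical path; changing it to 10 makes that path 29 weeks.
No other chain overtakes it, so the finish is 29 weeks.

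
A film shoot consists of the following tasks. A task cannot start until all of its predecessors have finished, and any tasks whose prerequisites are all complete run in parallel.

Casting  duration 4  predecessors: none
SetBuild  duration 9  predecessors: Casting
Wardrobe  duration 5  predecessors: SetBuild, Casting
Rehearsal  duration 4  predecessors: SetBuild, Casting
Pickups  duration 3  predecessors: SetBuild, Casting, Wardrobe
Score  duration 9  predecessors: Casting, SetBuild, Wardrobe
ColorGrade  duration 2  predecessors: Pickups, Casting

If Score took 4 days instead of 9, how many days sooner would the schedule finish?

4

Actual critical path: Casting→SetBuild→Wardrobe→Score = 4+9+5+9 = 27 ⇒ 27 days.
Score lies on that path, so at 4 days the path becomes 22 days.
Now Casting→SetBuild→Wardrobe→Pickups→ColorGrade = 4+9+5+3+2 = 23 is longest, so the finish becomes 23 days.
Change in finish: 23 − 27 = -4 days.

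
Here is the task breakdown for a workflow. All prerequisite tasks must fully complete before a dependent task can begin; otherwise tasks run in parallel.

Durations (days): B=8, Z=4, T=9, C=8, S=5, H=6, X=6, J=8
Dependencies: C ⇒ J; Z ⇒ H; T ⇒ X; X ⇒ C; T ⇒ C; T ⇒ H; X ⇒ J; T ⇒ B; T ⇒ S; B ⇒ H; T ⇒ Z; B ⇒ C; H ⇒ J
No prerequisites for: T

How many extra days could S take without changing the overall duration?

T→B→C→J = 9+8+8+8 = 33 sets the makespan at 33 days.
S finishes as early as 14 and must finish by 33.
So S can slip 33 − 14 = 19 days.

19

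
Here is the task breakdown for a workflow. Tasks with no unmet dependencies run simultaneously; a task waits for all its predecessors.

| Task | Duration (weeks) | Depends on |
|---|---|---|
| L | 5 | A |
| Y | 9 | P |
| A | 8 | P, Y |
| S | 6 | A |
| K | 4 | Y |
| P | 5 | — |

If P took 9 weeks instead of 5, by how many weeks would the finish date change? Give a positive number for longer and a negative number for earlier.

4

The binding path is P→Y→A→S = 5+9+8+6 = 28; finish at 28 weeks.
Since P is critical, the +4 change carries straight to that chain (now 32 weeks).
No other chain overtakes it, so the finish is 32 weeks.
Change in finish: 32 − 28 = +4 weeks.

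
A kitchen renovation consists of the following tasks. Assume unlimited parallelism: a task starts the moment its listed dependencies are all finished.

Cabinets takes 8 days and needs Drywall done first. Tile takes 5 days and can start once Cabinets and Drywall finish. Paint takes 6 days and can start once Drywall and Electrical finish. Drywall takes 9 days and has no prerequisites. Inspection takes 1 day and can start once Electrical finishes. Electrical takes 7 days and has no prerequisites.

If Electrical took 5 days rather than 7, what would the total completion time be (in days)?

Actual critical path: Drywall→Cabinets→Tile = 9+8+5 = 22 ⇒ 22 days.
Electrical is off the critical path — its longest chain is 13 days, giving 9 of slack.
No other chain overtakes it, so the finish is 22 days.

22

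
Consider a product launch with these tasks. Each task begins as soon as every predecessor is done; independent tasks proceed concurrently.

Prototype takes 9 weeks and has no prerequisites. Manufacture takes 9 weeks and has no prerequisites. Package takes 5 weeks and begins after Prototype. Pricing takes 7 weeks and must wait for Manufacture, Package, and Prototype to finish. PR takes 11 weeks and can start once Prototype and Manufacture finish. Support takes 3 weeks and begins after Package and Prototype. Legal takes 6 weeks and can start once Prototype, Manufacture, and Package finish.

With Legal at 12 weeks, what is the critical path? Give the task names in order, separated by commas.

Prototype, Package, Legal

As given, the longest chain is Prototype→Package→Pricing = 9+5+7 = 21, so the finish is 21 weeks.
Legal has 1 week of float (longest path through it is 20).
The binding chain switches to Prototype→Package→Legal = 9+5+12 = 26; finish 26 weeks.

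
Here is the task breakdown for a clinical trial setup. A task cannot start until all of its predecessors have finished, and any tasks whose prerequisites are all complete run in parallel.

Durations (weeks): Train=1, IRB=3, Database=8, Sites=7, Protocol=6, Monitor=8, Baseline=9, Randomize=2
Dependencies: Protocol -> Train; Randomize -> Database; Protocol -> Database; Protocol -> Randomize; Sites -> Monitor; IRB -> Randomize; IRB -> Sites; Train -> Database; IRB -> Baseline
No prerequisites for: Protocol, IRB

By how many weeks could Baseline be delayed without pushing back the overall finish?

The longest chain is IRB→Sites→Monitor = 3+7+8 = 18; overall finish 18 weeks.
Longest path through Baseline: 12 weeks (earliest finish 12, latest finish 18).
Slack of Baseline = 9 − 3 = 6 weeks.

6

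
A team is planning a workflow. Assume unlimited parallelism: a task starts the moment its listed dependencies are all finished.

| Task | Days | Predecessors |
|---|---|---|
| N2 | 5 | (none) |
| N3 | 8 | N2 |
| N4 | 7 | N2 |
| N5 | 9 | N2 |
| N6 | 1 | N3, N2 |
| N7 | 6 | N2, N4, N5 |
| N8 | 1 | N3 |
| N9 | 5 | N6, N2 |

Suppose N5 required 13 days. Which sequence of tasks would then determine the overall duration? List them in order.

As given, the longest chain is N2→N5→N7 = 5+9+6 = 20, so the finish is 20 days.
N5 lies on that path, so at 13 days the path becomes 24 days.
No other chain overtakes it, so the finish is 24 days.

N2, N5, N7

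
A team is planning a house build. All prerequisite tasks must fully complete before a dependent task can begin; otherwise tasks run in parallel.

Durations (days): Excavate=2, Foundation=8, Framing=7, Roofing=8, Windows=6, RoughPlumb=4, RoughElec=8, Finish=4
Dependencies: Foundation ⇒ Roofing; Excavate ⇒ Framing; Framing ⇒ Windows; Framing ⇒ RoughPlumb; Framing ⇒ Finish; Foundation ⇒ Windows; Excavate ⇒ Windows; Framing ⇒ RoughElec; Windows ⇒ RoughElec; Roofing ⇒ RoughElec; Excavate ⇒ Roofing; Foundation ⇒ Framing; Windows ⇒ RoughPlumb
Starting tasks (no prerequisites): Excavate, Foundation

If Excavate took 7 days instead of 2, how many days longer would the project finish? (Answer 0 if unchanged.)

The binding path is Foundation→Framing→Windows→RoughElec = 8+7+6+8 = 29; finish at 29 days.
Excavate is off the critical path — its longest chain is 23 days, giving 6 of slack.
No other chain overtakes it, so the finish is 29 days.
Change in finish: 29 − 29 = +0 days.

0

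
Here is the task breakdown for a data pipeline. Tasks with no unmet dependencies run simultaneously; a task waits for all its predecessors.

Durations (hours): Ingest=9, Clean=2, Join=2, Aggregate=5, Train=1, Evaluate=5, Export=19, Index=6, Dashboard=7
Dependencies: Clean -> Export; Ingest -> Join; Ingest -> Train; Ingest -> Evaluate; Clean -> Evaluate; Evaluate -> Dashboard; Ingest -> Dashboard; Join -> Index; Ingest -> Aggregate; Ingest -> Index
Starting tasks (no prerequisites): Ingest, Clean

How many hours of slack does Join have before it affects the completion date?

4

Ingest→Evaluate→Dashboard = 9+5+7 = 21 sets the makespan at 21 hours.
Join finishes as early as 11 and must finish by 15.
Float = 21 − 17 = 4.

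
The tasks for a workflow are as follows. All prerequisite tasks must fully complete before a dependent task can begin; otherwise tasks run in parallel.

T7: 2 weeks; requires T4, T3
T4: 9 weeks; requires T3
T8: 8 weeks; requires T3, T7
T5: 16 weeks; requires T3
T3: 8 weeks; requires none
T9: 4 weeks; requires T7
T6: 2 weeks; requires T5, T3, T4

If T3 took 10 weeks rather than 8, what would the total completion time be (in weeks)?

Baseline: T3→T4→T7→T8 = 8+9+2+8 = 27 → 27 weeks.
T3 lies on that path, so at 10 weeks the path becomes 29 weeks.
That remains the longest chain; total 29 weeks.

29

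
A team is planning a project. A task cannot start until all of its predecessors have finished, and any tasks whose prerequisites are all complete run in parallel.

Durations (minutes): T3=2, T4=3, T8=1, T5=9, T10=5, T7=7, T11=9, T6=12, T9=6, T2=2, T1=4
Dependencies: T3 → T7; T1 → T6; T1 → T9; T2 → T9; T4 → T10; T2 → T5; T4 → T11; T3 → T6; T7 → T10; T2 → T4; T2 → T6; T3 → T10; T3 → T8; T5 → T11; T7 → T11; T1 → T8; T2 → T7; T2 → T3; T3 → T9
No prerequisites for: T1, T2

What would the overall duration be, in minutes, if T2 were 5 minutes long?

23

Critical path before the change: T2→T3→T7→T11 = 2+2+7+9 = 20 giving 20 minutes.
T2 is on the critical path; changing it to 5 makes that path 23 minutes.
No other chain overtakes it, so the finish is 23 minutes.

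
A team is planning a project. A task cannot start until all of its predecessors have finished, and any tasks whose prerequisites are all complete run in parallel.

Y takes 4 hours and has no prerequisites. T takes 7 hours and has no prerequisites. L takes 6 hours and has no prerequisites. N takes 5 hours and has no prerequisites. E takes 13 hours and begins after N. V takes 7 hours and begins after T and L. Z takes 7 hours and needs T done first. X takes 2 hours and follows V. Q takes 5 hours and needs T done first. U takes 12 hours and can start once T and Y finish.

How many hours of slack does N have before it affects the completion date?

T→U = 7+12 = 19 sets the makespan at 19 hours.
N finishes as early as 5 and must finish by 6.
Slack of N = 1 − 0 = 1 hour.

1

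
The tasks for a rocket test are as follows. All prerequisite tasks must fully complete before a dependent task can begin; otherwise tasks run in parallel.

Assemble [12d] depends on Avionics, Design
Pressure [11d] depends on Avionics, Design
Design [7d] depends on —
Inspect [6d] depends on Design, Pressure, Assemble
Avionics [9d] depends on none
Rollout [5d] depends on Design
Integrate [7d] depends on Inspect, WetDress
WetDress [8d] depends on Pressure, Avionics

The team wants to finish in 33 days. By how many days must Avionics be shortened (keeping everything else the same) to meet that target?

2

Current finish: 35 days; target: 33.
Avionics is on every critical path, so each day cut from Avionics cuts the finish by one (this holds down to a finish of 33).
Need 35 − 33 = 2 days off Avionics → Avionics becomes 7 days, finish becomes 33.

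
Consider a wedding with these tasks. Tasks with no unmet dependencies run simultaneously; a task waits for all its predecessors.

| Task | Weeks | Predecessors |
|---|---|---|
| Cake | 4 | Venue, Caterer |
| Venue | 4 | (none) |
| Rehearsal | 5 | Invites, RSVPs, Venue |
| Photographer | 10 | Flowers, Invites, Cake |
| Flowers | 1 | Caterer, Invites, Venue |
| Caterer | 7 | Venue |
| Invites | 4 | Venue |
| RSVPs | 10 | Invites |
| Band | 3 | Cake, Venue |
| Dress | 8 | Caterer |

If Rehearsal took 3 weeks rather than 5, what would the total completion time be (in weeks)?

Actual critical path: Venue→Caterer→Cake→Photographer = 4+7+4+10 = 25 ⇒ 25 weeks.
The longest path through Rehearsal is only 23 weeks, so Rehearsal has float 2.
That remains the longest chain; total 25 weeks.

25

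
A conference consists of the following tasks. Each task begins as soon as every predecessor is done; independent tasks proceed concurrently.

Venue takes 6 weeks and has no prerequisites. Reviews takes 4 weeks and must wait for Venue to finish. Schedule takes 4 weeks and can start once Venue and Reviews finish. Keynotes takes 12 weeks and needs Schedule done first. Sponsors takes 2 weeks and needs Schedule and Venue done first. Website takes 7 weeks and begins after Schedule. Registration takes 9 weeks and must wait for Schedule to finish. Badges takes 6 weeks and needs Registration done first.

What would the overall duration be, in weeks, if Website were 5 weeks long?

The binding path is Venue→Reviews→Schedule→Registration→Badges = 6+4+4+9+6 = 29; finish at 29 weeks.
Website has 8 weeks of float (longest path through it is 21).
No other chain overtakes it, so the finish is 29 weeks.

29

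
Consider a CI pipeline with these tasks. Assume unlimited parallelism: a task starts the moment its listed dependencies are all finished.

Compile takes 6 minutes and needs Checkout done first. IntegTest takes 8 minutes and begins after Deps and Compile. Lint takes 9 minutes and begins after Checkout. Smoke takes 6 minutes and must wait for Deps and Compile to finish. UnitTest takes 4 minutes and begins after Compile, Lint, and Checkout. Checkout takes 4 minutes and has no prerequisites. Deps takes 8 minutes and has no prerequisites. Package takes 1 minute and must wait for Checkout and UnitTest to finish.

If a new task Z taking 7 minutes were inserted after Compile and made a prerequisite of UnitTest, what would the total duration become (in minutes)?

Originally the project takes 18 minutes.
With Z inserted, UnitTest now waits for max(Compile, Lint, Checkout, Z).
New critical path: Checkout→Compile→Z→UnitTest→Package = 4+6+7+4+1 = 22 ⇒ 22 minutes.

22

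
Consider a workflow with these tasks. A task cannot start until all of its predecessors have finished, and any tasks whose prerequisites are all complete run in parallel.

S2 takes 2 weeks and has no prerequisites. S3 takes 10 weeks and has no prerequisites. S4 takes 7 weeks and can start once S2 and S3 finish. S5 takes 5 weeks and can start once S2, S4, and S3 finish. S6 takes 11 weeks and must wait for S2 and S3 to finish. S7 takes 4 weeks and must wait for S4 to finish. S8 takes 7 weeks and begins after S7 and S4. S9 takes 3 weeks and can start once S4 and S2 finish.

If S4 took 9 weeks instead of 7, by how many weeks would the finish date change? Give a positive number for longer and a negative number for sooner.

Baseline: S3→S4→S7→S8 = 10+7+4+7 = 28 → 28 weeks.
S4 lies on that path, so at 9 weeks the path becomes 30 weeks.
The critical path is still S3→S4→S7→S8; finish is now 30 weeks.
Change in finish: 30 − 28 = +2 weeks.

2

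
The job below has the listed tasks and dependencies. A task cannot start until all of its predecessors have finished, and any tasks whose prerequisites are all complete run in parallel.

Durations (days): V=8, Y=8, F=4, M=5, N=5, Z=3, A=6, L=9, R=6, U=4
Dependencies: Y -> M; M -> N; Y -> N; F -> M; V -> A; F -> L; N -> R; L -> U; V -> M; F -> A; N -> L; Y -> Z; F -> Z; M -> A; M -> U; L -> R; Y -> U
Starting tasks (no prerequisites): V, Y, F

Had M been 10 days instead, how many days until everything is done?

Critical path before the change: V→M→N→L→R = 8+5+5+9+6 = 33 giving 33 days.
Since M is critical, the +5 change carries straight to that chain (now 38 days).
The critical path is still V→M→N→L→R; finish is now 38 days.

38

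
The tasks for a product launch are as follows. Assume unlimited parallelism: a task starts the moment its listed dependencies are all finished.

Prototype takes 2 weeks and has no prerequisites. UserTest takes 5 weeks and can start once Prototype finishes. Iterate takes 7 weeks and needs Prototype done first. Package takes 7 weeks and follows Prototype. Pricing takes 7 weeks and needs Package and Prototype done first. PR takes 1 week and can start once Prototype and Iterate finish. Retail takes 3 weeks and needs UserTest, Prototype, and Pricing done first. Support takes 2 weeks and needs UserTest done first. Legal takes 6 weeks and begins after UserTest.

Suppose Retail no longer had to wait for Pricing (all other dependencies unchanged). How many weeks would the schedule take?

Before: longest chain Prototype→Package→Pricing→Retail = 2+7+7+3 = 19, finish 19.
Without Pricing→Retail, Retail's earliest start moves from 16 to 7.
New critical path: Prototype→Package→Pricing = 2+7+7 = 16 ⇒ 16 weeks.

16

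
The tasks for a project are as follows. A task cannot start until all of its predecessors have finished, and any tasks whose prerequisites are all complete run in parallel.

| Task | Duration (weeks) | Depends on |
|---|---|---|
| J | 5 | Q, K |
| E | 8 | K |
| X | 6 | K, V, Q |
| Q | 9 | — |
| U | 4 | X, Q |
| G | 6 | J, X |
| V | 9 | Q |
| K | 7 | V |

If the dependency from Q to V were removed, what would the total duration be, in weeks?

Before: longest chain Q→V→K→X→G = 9+9+7+6+6 = 37, finish 37.
Without Q→V, V's earliest start moves from 9 to 0.
After: V→K→X→G = 9+7+6+6 = 28 → 28 weeks.

28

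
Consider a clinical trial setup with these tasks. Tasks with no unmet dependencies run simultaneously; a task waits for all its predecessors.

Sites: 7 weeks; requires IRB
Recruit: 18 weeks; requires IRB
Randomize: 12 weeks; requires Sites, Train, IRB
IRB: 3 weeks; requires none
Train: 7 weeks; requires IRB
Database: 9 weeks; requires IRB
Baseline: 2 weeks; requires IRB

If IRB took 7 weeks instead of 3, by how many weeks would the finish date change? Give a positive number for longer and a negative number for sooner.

Actual critical path: IRB→Sites→Randomize = 3+7+12 = 22 ⇒ 22 weeks.
IRB lies on that path, so at 7 weeks the path becomes 26 weeks.
The critical path is still IRB→Sites→Randomize; finish is now 26 weeks.
Change in finish: 26 − 22 = +4 weeks.

4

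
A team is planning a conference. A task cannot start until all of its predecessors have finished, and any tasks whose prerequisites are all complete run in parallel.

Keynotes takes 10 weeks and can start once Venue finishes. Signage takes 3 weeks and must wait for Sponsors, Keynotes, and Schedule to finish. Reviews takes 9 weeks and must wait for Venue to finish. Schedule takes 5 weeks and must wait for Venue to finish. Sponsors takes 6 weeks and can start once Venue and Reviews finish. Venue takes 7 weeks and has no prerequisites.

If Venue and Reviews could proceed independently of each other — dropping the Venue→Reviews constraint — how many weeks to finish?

Original critical path: Venue→Reviews→Sponsors→Signage = 7+9+6+3 = 25 ⇒ 25 weeks.
Without Venue→Reviews, Reviews's earliest start moves from 7 to 0.
New critical path: Venue→Keynotes→Signage = 7+10+3 = 20 ⇒ 20 weeks.

20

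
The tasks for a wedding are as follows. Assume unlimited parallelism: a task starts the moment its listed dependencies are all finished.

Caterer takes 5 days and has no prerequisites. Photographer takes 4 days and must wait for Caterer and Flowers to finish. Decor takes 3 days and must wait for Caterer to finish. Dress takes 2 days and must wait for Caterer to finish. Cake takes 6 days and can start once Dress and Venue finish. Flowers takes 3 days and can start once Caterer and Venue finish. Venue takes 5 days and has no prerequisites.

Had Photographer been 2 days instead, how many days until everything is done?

13

Actual critical path: Caterer→Dress→Cake = 5+2+6 = 13 ⇒ 13 days.
The longest path through Photographer is only 12 days, so Photographer has float 1.
That remains the longest chain; total 13 days.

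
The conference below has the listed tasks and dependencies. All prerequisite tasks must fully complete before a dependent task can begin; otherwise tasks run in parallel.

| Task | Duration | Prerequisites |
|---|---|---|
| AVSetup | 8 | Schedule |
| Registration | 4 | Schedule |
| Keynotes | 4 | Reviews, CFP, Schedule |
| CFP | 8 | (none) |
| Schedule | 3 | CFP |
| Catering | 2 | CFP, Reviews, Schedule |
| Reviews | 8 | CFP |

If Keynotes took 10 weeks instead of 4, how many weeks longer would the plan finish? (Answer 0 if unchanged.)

6

Critical path before the change: CFP→Reviews→Keynotes = 8+8+4 = 20 giving 20 weeks.
Since Keynotes is critical, the +6 change carries straight to that chain (now 26 weeks).
No other chain overtakes it, so the finish is 26 weeks.
Change in finish: 26 − 20 = +6 weeks.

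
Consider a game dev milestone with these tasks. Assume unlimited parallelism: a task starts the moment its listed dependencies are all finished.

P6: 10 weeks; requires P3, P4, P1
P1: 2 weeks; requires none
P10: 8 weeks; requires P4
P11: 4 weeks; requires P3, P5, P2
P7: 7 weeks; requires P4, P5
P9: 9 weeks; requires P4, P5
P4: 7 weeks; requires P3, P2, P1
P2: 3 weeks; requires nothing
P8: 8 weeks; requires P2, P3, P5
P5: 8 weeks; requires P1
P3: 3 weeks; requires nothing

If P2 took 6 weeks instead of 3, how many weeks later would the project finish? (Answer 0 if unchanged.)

The binding path is P2→P4→P6 = 3+7+10 = 20; finish at 20 weeks.
Since P2 is critical, the +3 change carries straight to that chain (now 23 weeks).
No other chain overtakes it, so the finish is 23 weeks.
Change in finish: 23 − 20 = +3 weeks.

3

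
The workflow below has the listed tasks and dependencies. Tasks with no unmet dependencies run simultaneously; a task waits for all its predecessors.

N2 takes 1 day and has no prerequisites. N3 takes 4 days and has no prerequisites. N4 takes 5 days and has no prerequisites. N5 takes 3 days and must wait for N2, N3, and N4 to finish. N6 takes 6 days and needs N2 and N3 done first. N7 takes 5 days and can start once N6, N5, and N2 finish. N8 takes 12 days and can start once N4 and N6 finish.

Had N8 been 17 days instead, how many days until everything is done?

As given, the longest chain is N3→N6→N8 = 4+6+12 = 22, so the finish is 22 days.
Since N8 is critical, the +5 change carries straight to that chain (now 27 days).
No other chain overtakes it, so the finish is 27 days.

27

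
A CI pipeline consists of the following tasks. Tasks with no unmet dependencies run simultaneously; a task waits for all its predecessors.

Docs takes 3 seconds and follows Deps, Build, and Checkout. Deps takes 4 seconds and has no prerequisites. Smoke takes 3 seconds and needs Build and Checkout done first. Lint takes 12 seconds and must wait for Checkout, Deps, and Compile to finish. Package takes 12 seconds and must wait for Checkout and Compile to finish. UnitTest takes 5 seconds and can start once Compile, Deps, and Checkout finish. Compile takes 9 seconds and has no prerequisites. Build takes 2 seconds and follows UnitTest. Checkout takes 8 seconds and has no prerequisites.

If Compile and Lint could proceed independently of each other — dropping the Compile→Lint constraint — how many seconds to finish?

21

Original critical path: Compile→Lint = 9+12 = 21 ⇒ 21 seconds.
Without Compile→Lint, Lint's earliest start moves from 9 to 8.
The longest chain is now Compile→Package = 9+12 = 21, so the job takes 21 seconds.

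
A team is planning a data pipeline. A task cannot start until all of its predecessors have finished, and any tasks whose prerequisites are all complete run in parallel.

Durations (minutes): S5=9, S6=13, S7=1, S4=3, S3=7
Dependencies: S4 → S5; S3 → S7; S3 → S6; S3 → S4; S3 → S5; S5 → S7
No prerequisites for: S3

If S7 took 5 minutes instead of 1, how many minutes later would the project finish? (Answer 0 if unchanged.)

4

Actual critical path: S3→S4→S5→S7 = 7+3+9+1 = 20 ⇒ 20 minutes.
Since S7 is critical, the +4 change carries straight to that chain (now 24 minutes).
The critical path is still S3→S4→S5→S7; finish is now 24 minutes.
Change in finish: 24 − 20 = +4 minutes.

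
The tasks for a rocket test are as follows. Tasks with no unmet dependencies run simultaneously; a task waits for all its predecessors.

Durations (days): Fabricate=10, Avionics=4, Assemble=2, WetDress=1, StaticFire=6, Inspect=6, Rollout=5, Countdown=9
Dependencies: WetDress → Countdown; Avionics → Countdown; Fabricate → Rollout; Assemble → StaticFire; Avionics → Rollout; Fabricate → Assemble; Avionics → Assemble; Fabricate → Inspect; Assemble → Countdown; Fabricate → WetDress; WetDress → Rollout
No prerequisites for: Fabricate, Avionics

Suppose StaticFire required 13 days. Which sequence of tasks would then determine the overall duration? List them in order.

As given, the longest chain is Fabricate→Assemble→Countdown = 10+2+9 = 21, so the finish is 21 days.
StaticFire has 3 days of float (longest path through it is 18).
The binding chain switches to Fabricate→Assemble→StaticFire = 10+2+13 = 25; finish 25 days.

Fabricate, Assemble, StaticFire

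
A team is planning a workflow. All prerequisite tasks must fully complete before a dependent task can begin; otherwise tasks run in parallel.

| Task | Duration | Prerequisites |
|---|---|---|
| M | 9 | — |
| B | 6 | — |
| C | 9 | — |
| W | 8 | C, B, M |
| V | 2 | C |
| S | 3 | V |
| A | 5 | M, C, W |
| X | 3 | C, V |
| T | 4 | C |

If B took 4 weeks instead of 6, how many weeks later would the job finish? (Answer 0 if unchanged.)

0

As given, the longest chain is M→W→A = 9+8+5 = 22, so the finish is 22 weeks.
B is off the critical path — its longest chain is 19 weeks, giving 3 of slack.
No other chain overtakes it, so the finish is 22 weeks.
Change in finish: 22 − 22 = +0 weeks.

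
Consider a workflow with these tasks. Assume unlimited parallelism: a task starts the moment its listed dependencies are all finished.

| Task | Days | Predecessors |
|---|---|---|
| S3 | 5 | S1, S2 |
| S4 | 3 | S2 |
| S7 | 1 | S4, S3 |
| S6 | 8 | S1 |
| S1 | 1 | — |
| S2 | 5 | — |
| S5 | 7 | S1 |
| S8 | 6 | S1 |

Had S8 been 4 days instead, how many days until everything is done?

As given, the longest chain is S2→S3→S7 = 5+5+1 = 11, so the finish is 11 days.
S8 is off the critical path — its longest chain is 7 days, giving 4 of slack.
No other chain overtakes it, so the finish is 11 days.

11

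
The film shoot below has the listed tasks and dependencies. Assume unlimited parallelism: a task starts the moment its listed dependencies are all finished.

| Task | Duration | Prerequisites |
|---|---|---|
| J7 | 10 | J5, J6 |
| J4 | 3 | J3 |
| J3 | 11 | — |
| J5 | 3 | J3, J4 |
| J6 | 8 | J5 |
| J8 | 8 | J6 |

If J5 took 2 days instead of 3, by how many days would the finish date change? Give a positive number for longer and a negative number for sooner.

-1

Actual critical path: J3→J4→J5→J6→J7 = 11+3+3+8+10 = 35 ⇒ 35 days.
J5 is on the critical path; changing it to 2 makes that path 34 days.
That remains the longest chain; total 34 days.
Change in finish: 34 − 35 = -1 days.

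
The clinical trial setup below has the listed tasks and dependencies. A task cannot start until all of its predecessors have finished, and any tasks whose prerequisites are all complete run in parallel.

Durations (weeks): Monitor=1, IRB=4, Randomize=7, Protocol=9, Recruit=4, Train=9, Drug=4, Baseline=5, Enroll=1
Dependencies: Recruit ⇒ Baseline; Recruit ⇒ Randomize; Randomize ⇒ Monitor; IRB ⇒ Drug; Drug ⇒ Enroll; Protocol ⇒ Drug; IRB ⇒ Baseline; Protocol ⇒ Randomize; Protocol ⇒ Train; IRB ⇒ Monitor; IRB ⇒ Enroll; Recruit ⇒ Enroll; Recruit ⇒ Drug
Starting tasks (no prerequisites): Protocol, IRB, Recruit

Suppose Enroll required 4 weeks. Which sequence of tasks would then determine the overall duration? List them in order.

The binding path is Protocol→Train = 9+9 = 18; finish at 18 weeks.
Enroll is off the critical path — its longest chain is 14 weeks, giving 4 of slack.
The critical path is still Protocol→Train; finish is now 18 weeks.

Protocol, Train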